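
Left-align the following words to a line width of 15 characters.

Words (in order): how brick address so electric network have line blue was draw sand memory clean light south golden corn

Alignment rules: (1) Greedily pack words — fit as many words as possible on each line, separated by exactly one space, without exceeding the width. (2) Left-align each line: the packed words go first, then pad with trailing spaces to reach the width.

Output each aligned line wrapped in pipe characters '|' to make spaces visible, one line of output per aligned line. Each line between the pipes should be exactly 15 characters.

Line 1: ['how', 'brick'] (min_width=9, slack=6)
Line 2: ['address', 'so'] (min_width=10, slack=5)
Line 3: ['electric'] (min_width=8, slack=7)
Line 4: ['network', 'have'] (min_width=12, slack=3)
Line 5: ['line', 'blue', 'was'] (min_width=13, slack=2)
Line 6: ['draw', 'sand'] (min_width=9, slack=6)
Line 7: ['memory', 'clean'] (min_width=12, slack=3)
Line 8: ['light', 'south'] (min_width=11, slack=4)
Line 9: ['golden', 'corn'] (min_width=11, slack=4)

Answer: |how brick      |
|address so     |
|electric       |
|network have   |
|line blue was  |
|draw sand      |
|memory clean   |
|light south    |
|golden corn    |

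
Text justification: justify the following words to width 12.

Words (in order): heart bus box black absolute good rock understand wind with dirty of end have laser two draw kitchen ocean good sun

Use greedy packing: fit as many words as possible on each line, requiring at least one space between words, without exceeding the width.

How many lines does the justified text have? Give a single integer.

Line 1: ['heart', 'bus'] (min_width=9, slack=3)
Line 2: ['box', 'black'] (min_width=9, slack=3)
Line 3: ['absolute'] (min_width=8, slack=4)
Line 4: ['good', 'rock'] (min_width=9, slack=3)
Line 5: ['understand'] (min_width=10, slack=2)
Line 6: ['wind', 'with'] (min_width=9, slack=3)
Line 7: ['dirty', 'of', 'end'] (min_width=12, slack=0)
Line 8: ['have', 'laser'] (min_width=10, slack=2)
Line 9: ['two', 'draw'] (min_width=8, slack=4)
Line 10: ['kitchen'] (min_width=7, slack=5)
Line 11: ['ocean', 'good'] (min_width=10, slack=2)
Line 12: ['sun'] (min_width=3, slack=9)
Total lines: 12

Answer: 12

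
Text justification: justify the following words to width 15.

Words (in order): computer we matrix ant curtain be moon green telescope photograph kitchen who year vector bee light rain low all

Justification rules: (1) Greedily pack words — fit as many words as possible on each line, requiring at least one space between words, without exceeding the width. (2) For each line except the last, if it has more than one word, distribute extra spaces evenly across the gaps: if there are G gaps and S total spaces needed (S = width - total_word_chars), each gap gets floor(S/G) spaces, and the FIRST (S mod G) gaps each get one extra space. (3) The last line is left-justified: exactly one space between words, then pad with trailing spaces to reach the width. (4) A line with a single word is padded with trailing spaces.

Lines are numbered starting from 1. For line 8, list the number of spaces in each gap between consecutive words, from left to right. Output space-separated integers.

Line 1: ['computer', 'we'] (min_width=11, slack=4)
Line 2: ['matrix', 'ant'] (min_width=10, slack=5)
Line 3: ['curtain', 'be', 'moon'] (min_width=15, slack=0)
Line 4: ['green', 'telescope'] (min_width=15, slack=0)
Line 5: ['photograph'] (min_width=10, slack=5)
Line 6: ['kitchen', 'who'] (min_width=11, slack=4)
Line 7: ['year', 'vector', 'bee'] (min_width=15, slack=0)
Line 8: ['light', 'rain', 'low'] (min_width=14, slack=1)
Line 9: ['all'] (min_width=3, slack=12)

Answer: 2 1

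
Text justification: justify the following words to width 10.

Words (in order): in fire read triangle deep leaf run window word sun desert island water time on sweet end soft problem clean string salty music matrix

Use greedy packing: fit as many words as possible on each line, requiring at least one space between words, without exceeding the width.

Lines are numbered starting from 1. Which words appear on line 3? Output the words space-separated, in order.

Line 1: ['in', 'fire'] (min_width=7, slack=3)
Line 2: ['read'] (min_width=4, slack=6)
Line 3: ['triangle'] (min_width=8, slack=2)
Line 4: ['deep', 'leaf'] (min_width=9, slack=1)
Line 5: ['run', 'window'] (min_width=10, slack=0)
Line 6: ['word', 'sun'] (min_width=8, slack=2)
Line 7: ['desert'] (min_width=6, slack=4)
Line 8: ['island'] (min_width=6, slack=4)
Line 9: ['water', 'time'] (min_width=10, slack=0)
Line 10: ['on', 'sweet'] (min_width=8, slack=2)
Line 11: ['end', 'soft'] (min_width=8, slack=2)
Line 12: ['problem'] (min_width=7, slack=3)
Line 13: ['clean'] (min_width=5, slack=5)
Line 14: ['string'] (min_width=6, slack=4)
Line 15: ['salty'] (min_width=5, slack=5)
Line 16: ['music'] (min_width=5, slack=5)
Line 17: ['matrix'] (min_width=6, slack=4)

Answer: triangle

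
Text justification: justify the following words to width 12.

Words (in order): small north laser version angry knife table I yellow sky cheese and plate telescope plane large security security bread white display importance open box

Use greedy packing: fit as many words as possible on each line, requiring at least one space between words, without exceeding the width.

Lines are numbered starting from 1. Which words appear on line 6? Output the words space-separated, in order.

Answer: yellow sky

Derivation:
Line 1: ['small', 'north'] (min_width=11, slack=1)
Line 2: ['laser'] (min_width=5, slack=7)
Line 3: ['version'] (min_width=7, slack=5)
Line 4: ['angry', 'knife'] (min_width=11, slack=1)
Line 5: ['table', 'I'] (min_width=7, slack=5)
Line 6: ['yellow', 'sky'] (min_width=10, slack=2)
Line 7: ['cheese', 'and'] (min_width=10, slack=2)
Line 8: ['plate'] (min_width=5, slack=7)
Line 9: ['telescope'] (min_width=9, slack=3)
Line 10: ['plane', 'large'] (min_width=11, slack=1)
Line 11: ['security'] (min_width=8, slack=4)
Line 12: ['security'] (min_width=8, slack=4)
Line 13: ['bread', 'white'] (min_width=11, slack=1)
Line 14: ['display'] (min_width=7, slack=5)
Line 15: ['importance'] (min_width=10, slack=2)
Line 16: ['open', 'box'] (min_width=8, slack=4)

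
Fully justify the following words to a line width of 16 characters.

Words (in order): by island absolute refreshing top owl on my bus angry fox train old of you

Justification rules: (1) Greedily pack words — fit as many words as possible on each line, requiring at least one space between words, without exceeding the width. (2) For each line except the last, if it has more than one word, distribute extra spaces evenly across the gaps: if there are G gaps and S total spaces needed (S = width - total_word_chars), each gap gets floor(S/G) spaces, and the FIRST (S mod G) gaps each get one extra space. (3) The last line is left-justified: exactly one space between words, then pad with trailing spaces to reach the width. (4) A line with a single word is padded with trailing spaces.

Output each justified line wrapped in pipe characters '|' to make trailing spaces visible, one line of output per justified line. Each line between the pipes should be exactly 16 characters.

Line 1: ['by', 'island'] (min_width=9, slack=7)
Line 2: ['absolute'] (min_width=8, slack=8)
Line 3: ['refreshing', 'top'] (min_width=14, slack=2)
Line 4: ['owl', 'on', 'my', 'bus'] (min_width=13, slack=3)
Line 5: ['angry', 'fox', 'train'] (min_width=15, slack=1)
Line 6: ['old', 'of', 'you'] (min_width=10, slack=6)

Answer: |by        island|
|absolute        |
|refreshing   top|
|owl  on  my  bus|
|angry  fox train|
|old of you      |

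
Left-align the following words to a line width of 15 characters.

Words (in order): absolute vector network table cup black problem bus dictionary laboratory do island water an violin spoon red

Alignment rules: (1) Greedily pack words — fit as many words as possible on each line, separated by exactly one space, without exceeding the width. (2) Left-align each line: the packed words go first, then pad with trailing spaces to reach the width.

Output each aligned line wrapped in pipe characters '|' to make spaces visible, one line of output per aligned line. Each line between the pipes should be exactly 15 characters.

Line 1: ['absolute', 'vector'] (min_width=15, slack=0)
Line 2: ['network', 'table'] (min_width=13, slack=2)
Line 3: ['cup', 'black'] (min_width=9, slack=6)
Line 4: ['problem', 'bus'] (min_width=11, slack=4)
Line 5: ['dictionary'] (min_width=10, slack=5)
Line 6: ['laboratory', 'do'] (min_width=13, slack=2)
Line 7: ['island', 'water', 'an'] (min_width=15, slack=0)
Line 8: ['violin', 'spoon'] (min_width=12, slack=3)
Line 9: ['red'] (min_width=3, slack=12)

Answer: |absolute vector|
|network table  |
|cup black      |
|problem bus    |
|dictionary     |
|laboratory do  |
|island water an|
|violin spoon   |
|red            |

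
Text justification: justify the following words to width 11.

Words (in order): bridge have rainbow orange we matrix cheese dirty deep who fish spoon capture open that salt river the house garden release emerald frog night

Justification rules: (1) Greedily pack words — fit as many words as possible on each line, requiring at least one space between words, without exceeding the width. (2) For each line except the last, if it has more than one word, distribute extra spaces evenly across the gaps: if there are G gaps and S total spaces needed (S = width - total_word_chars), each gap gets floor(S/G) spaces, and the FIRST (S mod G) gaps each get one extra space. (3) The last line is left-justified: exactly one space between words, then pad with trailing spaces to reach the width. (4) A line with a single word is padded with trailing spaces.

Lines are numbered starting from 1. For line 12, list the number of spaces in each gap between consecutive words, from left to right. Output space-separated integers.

Line 1: ['bridge', 'have'] (min_width=11, slack=0)
Line 2: ['rainbow'] (min_width=7, slack=4)
Line 3: ['orange', 'we'] (min_width=9, slack=2)
Line 4: ['matrix'] (min_width=6, slack=5)
Line 5: ['cheese'] (min_width=6, slack=5)
Line 6: ['dirty', 'deep'] (min_width=10, slack=1)
Line 7: ['who', 'fish'] (min_width=8, slack=3)
Line 8: ['spoon'] (min_width=5, slack=6)
Line 9: ['capture'] (min_width=7, slack=4)
Line 10: ['open', 'that'] (min_width=9, slack=2)
Line 11: ['salt', 'river'] (min_width=10, slack=1)
Line 12: ['the', 'house'] (min_width=9, slack=2)
Line 13: ['garden'] (min_width=6, slack=5)
Line 14: ['release'] (min_width=7, slack=4)
Line 15: ['emerald'] (min_width=7, slack=4)
Line 16: ['frog', 'night'] (min_width=10, slack=1)

Answer: 3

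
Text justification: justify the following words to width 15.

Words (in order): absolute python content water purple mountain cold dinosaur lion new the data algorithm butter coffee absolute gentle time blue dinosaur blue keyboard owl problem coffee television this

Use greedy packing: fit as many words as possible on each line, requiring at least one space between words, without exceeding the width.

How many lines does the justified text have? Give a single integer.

Answer: 13

Derivation:
Line 1: ['absolute', 'python'] (min_width=15, slack=0)
Line 2: ['content', 'water'] (min_width=13, slack=2)
Line 3: ['purple', 'mountain'] (min_width=15, slack=0)
Line 4: ['cold', 'dinosaur'] (min_width=13, slack=2)
Line 5: ['lion', 'new', 'the'] (min_width=12, slack=3)
Line 6: ['data', 'algorithm'] (min_width=14, slack=1)
Line 7: ['butter', 'coffee'] (min_width=13, slack=2)
Line 8: ['absolute', 'gentle'] (min_width=15, slack=0)
Line 9: ['time', 'blue'] (min_width=9, slack=6)
Line 10: ['dinosaur', 'blue'] (min_width=13, slack=2)
Line 11: ['keyboard', 'owl'] (min_width=12, slack=3)
Line 12: ['problem', 'coffee'] (min_width=14, slack=1)
Line 13: ['television', 'this'] (min_width=15, slack=0)
Total lines: 13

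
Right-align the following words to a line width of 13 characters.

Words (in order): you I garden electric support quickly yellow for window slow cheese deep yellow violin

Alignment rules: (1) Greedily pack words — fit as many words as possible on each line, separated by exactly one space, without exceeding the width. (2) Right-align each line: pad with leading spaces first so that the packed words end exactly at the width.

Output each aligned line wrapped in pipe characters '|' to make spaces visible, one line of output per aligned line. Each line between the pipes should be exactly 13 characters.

Line 1: ['you', 'I', 'garden'] (min_width=12, slack=1)
Line 2: ['electric'] (min_width=8, slack=5)
Line 3: ['support'] (min_width=7, slack=6)
Line 4: ['quickly'] (min_width=7, slack=6)
Line 5: ['yellow', 'for'] (min_width=10, slack=3)
Line 6: ['window', 'slow'] (min_width=11, slack=2)
Line 7: ['cheese', 'deep'] (min_width=11, slack=2)
Line 8: ['yellow', 'violin'] (min_width=13, slack=0)

Answer: | you I garden|
|     electric|
|      support|
|      quickly|
|   yellow for|
|  window slow|
|  cheese deep|
|yellow violin|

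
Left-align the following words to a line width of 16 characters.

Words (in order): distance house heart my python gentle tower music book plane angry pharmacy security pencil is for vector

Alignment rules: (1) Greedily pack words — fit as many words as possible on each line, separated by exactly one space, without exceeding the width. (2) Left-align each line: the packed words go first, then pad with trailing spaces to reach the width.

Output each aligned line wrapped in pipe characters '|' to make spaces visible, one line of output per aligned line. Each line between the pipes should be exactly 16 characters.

Answer: |distance house  |
|heart my python |
|gentle tower    |
|music book plane|
|angry pharmacy  |
|security pencil |
|is for vector   |

Derivation:
Line 1: ['distance', 'house'] (min_width=14, slack=2)
Line 2: ['heart', 'my', 'python'] (min_width=15, slack=1)
Line 3: ['gentle', 'tower'] (min_width=12, slack=4)
Line 4: ['music', 'book', 'plane'] (min_width=16, slack=0)
Line 5: ['angry', 'pharmacy'] (min_width=14, slack=2)
Line 6: ['security', 'pencil'] (min_width=15, slack=1)
Line 7: ['is', 'for', 'vector'] (min_width=13, slack=3)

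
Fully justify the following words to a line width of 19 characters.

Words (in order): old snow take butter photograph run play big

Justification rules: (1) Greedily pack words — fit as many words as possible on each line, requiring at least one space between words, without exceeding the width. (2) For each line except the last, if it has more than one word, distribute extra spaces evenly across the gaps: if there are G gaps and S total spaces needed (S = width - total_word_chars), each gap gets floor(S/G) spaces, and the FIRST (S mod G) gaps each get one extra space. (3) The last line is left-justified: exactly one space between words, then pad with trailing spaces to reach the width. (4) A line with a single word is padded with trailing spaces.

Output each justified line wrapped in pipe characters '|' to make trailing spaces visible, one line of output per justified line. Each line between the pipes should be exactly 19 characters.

Line 1: ['old', 'snow', 'take'] (min_width=13, slack=6)
Line 2: ['butter', 'photograph'] (min_width=17, slack=2)
Line 3: ['run', 'play', 'big'] (min_width=12, slack=7)

Answer: |old    snow    take|
|butter   photograph|
|run play big       |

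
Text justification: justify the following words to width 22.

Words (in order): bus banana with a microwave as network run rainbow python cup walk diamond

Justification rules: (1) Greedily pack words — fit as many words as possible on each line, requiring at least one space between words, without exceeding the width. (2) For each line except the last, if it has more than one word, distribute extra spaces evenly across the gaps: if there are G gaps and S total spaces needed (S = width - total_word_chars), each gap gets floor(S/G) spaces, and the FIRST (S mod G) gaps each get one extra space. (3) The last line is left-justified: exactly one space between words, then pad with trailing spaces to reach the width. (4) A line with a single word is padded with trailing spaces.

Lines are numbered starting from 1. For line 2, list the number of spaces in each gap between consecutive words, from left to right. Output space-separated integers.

Answer: 2 2

Derivation:
Line 1: ['bus', 'banana', 'with', 'a'] (min_width=17, slack=5)
Line 2: ['microwave', 'as', 'network'] (min_width=20, slack=2)
Line 3: ['run', 'rainbow', 'python', 'cup'] (min_width=22, slack=0)
Line 4: ['walk', 'diamond'] (min_width=12, slack=10)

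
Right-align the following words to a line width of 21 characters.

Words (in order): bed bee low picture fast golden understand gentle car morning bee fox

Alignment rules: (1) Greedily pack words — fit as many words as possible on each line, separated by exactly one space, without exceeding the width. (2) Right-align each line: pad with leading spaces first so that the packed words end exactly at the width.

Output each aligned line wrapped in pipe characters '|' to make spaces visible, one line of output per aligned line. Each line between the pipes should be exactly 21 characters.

Answer: |  bed bee low picture|
|          fast golden|
|understand gentle car|
|      morning bee fox|

Derivation:
Line 1: ['bed', 'bee', 'low', 'picture'] (min_width=19, slack=2)
Line 2: ['fast', 'golden'] (min_width=11, slack=10)
Line 3: ['understand', 'gentle', 'car'] (min_width=21, slack=0)
Line 4: ['morning', 'bee', 'fox'] (min_width=15, slack=6)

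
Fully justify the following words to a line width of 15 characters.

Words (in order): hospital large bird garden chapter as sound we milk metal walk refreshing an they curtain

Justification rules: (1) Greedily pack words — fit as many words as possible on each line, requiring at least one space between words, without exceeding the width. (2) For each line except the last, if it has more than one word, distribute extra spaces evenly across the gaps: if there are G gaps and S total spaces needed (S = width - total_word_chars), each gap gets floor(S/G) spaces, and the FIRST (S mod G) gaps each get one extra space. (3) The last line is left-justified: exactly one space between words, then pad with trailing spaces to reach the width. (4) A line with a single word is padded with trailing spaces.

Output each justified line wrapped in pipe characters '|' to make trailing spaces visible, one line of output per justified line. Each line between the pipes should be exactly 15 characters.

Line 1: ['hospital', 'large'] (min_width=14, slack=1)
Line 2: ['bird', 'garden'] (min_width=11, slack=4)
Line 3: ['chapter', 'as'] (min_width=10, slack=5)
Line 4: ['sound', 'we', 'milk'] (min_width=13, slack=2)
Line 5: ['metal', 'walk'] (min_width=10, slack=5)
Line 6: ['refreshing', 'an'] (min_width=13, slack=2)
Line 7: ['they', 'curtain'] (min_width=12, slack=3)

Answer: |hospital  large|
|bird     garden|
|chapter      as|
|sound  we  milk|
|metal      walk|
|refreshing   an|
|they curtain   |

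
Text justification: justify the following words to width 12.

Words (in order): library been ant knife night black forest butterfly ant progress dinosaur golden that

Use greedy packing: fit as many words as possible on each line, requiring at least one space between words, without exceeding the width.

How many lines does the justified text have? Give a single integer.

Line 1: ['library', 'been'] (min_width=12, slack=0)
Line 2: ['ant', 'knife'] (min_width=9, slack=3)
Line 3: ['night', 'black'] (min_width=11, slack=1)
Line 4: ['forest'] (min_width=6, slack=6)
Line 5: ['butterfly'] (min_width=9, slack=3)
Line 6: ['ant', 'progress'] (min_width=12, slack=0)
Line 7: ['dinosaur'] (min_width=8, slack=4)
Line 8: ['golden', 'that'] (min_width=11, slack=1)
Total lines: 8

Answer: 8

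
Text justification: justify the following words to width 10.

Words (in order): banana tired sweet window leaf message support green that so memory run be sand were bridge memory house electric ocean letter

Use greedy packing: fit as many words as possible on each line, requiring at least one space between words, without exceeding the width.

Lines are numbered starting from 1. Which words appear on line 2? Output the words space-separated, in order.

Answer: tired

Derivation:
Line 1: ['banana'] (min_width=6, slack=4)
Line 2: ['tired'] (min_width=5, slack=5)
Line 3: ['sweet'] (min_width=5, slack=5)
Line 4: ['window'] (min_width=6, slack=4)
Line 5: ['leaf'] (min_width=4, slack=6)
Line 6: ['message'] (min_width=7, slack=3)
Line 7: ['support'] (min_width=7, slack=3)
Line 8: ['green', 'that'] (min_width=10, slack=0)
Line 9: ['so', 'memory'] (min_width=9, slack=1)
Line 10: ['run', 'be'] (min_width=6, slack=4)
Line 11: ['sand', 'were'] (min_width=9, slack=1)
Line 12: ['bridge'] (min_width=6, slack=4)
Line 13: ['memory'] (min_width=6, slack=4)
Line 14: ['house'] (min_width=5, slack=5)
Line 15: ['electric'] (min_width=8, slack=2)
Line 16: ['ocean'] (min_width=5, slack=5)
Line 17: ['letter'] (min_width=6, slack=4)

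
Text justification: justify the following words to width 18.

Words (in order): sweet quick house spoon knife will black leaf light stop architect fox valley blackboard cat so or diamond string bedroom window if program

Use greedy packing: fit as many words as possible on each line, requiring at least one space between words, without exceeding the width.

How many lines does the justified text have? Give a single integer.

Answer: 8

Derivation:
Line 1: ['sweet', 'quick', 'house'] (min_width=17, slack=1)
Line 2: ['spoon', 'knife', 'will'] (min_width=16, slack=2)
Line 3: ['black', 'leaf', 'light'] (min_width=16, slack=2)
Line 4: ['stop', 'architect', 'fox'] (min_width=18, slack=0)
Line 5: ['valley', 'blackboard'] (min_width=17, slack=1)
Line 6: ['cat', 'so', 'or', 'diamond'] (min_width=17, slack=1)
Line 7: ['string', 'bedroom'] (min_width=14, slack=4)
Line 8: ['window', 'if', 'program'] (min_width=17, slack=1)
Total lines: 8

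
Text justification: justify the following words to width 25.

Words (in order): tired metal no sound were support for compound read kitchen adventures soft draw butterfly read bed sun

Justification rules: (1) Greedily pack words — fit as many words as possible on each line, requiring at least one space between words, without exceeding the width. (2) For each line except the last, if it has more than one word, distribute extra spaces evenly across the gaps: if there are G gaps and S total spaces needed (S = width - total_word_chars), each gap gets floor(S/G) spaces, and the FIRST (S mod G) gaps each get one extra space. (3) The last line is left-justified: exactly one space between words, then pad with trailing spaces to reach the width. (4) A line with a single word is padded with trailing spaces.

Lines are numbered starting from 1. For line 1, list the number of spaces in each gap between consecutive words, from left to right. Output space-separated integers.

Answer: 1 1 1 1

Derivation:
Line 1: ['tired', 'metal', 'no', 'sound', 'were'] (min_width=25, slack=0)
Line 2: ['support', 'for', 'compound', 'read'] (min_width=25, slack=0)
Line 3: ['kitchen', 'adventures', 'soft'] (min_width=23, slack=2)
Line 4: ['draw', 'butterfly', 'read', 'bed'] (min_width=23, slack=2)
Line 5: ['sun'] (min_width=3, slack=22)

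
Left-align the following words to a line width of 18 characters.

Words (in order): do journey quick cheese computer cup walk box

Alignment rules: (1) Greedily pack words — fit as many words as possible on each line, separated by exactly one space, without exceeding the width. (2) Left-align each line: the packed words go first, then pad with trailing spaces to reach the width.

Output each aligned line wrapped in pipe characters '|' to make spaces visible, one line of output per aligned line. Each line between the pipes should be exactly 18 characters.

Answer: |do journey quick  |
|cheese computer   |
|cup walk box      |

Derivation:
Line 1: ['do', 'journey', 'quick'] (min_width=16, slack=2)
Line 2: ['cheese', 'computer'] (min_width=15, slack=3)
Line 3: ['cup', 'walk', 'box'] (min_width=12, slack=6)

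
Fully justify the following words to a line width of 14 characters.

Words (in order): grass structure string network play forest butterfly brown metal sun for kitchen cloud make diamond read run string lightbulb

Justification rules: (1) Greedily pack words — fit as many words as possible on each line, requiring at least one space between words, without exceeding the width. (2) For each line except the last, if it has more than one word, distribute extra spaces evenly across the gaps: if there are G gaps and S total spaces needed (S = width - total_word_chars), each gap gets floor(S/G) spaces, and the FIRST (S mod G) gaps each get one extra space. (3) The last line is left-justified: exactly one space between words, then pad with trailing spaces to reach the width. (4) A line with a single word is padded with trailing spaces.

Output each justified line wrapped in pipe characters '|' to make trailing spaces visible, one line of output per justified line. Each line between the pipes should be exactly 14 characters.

Answer: |grass         |
|structure     |
|string network|
|play    forest|
|butterfly     |
|brown    metal|
|sun        for|
|kitchen  cloud|
|make   diamond|
|read       run|
|string        |
|lightbulb     |

Derivation:
Line 1: ['grass'] (min_width=5, slack=9)
Line 2: ['structure'] (min_width=9, slack=5)
Line 3: ['string', 'network'] (min_width=14, slack=0)
Line 4: ['play', 'forest'] (min_width=11, slack=3)
Line 5: ['butterfly'] (min_width=9, slack=5)
Line 6: ['brown', 'metal'] (min_width=11, slack=3)
Line 7: ['sun', 'for'] (min_width=7, slack=7)
Line 8: ['kitchen', 'cloud'] (min_width=13, slack=1)
Line 9: ['make', 'diamond'] (min_width=12, slack=2)
Line 10: ['read', 'run'] (min_width=8, slack=6)
Line 11: ['string'] (min_width=6, slack=8)
Line 12: ['lightbulb'] (min_width=9, slack=5)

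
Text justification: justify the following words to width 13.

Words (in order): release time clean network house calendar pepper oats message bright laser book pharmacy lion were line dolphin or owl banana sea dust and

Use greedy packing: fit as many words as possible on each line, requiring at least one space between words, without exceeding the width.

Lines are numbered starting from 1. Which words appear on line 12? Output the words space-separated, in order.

Line 1: ['release', 'time'] (min_width=12, slack=1)
Line 2: ['clean', 'network'] (min_width=13, slack=0)
Line 3: ['house'] (min_width=5, slack=8)
Line 4: ['calendar'] (min_width=8, slack=5)
Line 5: ['pepper', 'oats'] (min_width=11, slack=2)
Line 6: ['message'] (min_width=7, slack=6)
Line 7: ['bright', 'laser'] (min_width=12, slack=1)
Line 8: ['book', 'pharmacy'] (min_width=13, slack=0)
Line 9: ['lion', 'were'] (min_width=9, slack=4)
Line 10: ['line', 'dolphin'] (min_width=12, slack=1)
Line 11: ['or', 'owl', 'banana'] (min_width=13, slack=0)
Line 12: ['sea', 'dust', 'and'] (min_width=12, slack=1)

Answer: sea dust and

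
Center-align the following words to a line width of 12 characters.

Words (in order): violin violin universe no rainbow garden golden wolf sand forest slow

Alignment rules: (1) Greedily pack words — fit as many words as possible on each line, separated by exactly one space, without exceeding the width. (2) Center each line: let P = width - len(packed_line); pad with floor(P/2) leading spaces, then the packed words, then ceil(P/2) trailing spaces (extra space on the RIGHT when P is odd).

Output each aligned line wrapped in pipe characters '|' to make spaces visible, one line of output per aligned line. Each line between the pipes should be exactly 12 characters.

Answer: |   violin   |
|   violin   |
|universe no |
|  rainbow   |
|   garden   |
|golden wolf |
|sand forest |
|    slow    |

Derivation:
Line 1: ['violin'] (min_width=6, slack=6)
Line 2: ['violin'] (min_width=6, slack=6)
Line 3: ['universe', 'no'] (min_width=11, slack=1)
Line 4: ['rainbow'] (min_width=7, slack=5)
Line 5: ['garden'] (min_width=6, slack=6)
Line 6: ['golden', 'wolf'] (min_width=11, slack=1)
Line 7: ['sand', 'forest'] (min_width=11, slack=1)
Line 8: ['slow'] (min_width=4, slack=8)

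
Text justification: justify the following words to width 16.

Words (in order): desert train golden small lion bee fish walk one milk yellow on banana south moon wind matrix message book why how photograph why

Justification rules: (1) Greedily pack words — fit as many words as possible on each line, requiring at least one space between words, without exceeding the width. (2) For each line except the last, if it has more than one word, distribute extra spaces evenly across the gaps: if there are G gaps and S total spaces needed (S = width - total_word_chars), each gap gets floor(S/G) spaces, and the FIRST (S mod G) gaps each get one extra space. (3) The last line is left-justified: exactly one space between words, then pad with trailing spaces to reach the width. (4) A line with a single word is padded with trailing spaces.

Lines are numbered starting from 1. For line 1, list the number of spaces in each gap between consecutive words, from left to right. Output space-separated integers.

Line 1: ['desert', 'train'] (min_width=12, slack=4)
Line 2: ['golden', 'small'] (min_width=12, slack=4)
Line 3: ['lion', 'bee', 'fish'] (min_width=13, slack=3)
Line 4: ['walk', 'one', 'milk'] (min_width=13, slack=3)
Line 5: ['yellow', 'on', 'banana'] (min_width=16, slack=0)
Line 6: ['south', 'moon', 'wind'] (min_width=15, slack=1)
Line 7: ['matrix', 'message'] (min_width=14, slack=2)
Line 8: ['book', 'why', 'how'] (min_width=12, slack=4)
Line 9: ['photograph', 'why'] (min_width=14, slack=2)

Answer: 5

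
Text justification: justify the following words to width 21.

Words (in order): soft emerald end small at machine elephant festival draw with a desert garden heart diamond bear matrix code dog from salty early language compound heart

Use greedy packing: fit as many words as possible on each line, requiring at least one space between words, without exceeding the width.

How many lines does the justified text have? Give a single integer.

Answer: 9

Derivation:
Line 1: ['soft', 'emerald', 'end'] (min_width=16, slack=5)
Line 2: ['small', 'at', 'machine'] (min_width=16, slack=5)
Line 3: ['elephant', 'festival'] (min_width=17, slack=4)
Line 4: ['draw', 'with', 'a', 'desert'] (min_width=18, slack=3)
Line 5: ['garden', 'heart', 'diamond'] (min_width=20, slack=1)
Line 6: ['bear', 'matrix', 'code', 'dog'] (min_width=20, slack=1)
Line 7: ['from', 'salty', 'early'] (min_width=16, slack=5)
Line 8: ['language', 'compound'] (min_width=17, slack=4)
Line 9: ['heart'] (min_width=5, slack=16)
Total lines: 9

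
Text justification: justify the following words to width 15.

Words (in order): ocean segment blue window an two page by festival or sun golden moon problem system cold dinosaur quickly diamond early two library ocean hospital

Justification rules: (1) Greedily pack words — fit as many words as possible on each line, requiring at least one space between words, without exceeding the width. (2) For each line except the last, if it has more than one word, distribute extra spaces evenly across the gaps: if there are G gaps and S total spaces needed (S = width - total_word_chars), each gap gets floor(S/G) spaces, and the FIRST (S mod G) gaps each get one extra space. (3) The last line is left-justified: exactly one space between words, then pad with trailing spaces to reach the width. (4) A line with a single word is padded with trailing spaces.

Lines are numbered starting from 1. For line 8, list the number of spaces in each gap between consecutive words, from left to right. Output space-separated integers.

Line 1: ['ocean', 'segment'] (min_width=13, slack=2)
Line 2: ['blue', 'window', 'an'] (min_width=14, slack=1)
Line 3: ['two', 'page', 'by'] (min_width=11, slack=4)
Line 4: ['festival', 'or', 'sun'] (min_width=15, slack=0)
Line 5: ['golden', 'moon'] (min_width=11, slack=4)
Line 6: ['problem', 'system'] (min_width=14, slack=1)
Line 7: ['cold', 'dinosaur'] (min_width=13, slack=2)
Line 8: ['quickly', 'diamond'] (min_width=15, slack=0)
Line 9: ['early', 'two'] (min_width=9, slack=6)
Line 10: ['library', 'ocean'] (min_width=13, slack=2)
Line 11: ['hospital'] (min_width=8, slack=7)

Answer: 1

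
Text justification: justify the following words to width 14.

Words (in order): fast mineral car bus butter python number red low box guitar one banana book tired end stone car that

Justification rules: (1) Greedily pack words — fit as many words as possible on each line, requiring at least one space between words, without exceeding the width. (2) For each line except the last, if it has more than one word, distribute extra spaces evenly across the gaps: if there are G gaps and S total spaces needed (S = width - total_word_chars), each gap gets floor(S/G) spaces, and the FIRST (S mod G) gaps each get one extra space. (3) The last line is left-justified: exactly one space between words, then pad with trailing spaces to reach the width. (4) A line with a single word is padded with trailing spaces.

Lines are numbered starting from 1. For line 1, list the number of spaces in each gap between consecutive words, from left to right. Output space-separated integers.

Answer: 3

Derivation:
Line 1: ['fast', 'mineral'] (min_width=12, slack=2)
Line 2: ['car', 'bus', 'butter'] (min_width=14, slack=0)
Line 3: ['python', 'number'] (min_width=13, slack=1)
Line 4: ['red', 'low', 'box'] (min_width=11, slack=3)
Line 5: ['guitar', 'one'] (min_width=10, slack=4)
Line 6: ['banana', 'book'] (min_width=11, slack=3)
Line 7: ['tired', 'end'] (min_width=9, slack=5)
Line 8: ['stone', 'car', 'that'] (min_width=14, slack=0)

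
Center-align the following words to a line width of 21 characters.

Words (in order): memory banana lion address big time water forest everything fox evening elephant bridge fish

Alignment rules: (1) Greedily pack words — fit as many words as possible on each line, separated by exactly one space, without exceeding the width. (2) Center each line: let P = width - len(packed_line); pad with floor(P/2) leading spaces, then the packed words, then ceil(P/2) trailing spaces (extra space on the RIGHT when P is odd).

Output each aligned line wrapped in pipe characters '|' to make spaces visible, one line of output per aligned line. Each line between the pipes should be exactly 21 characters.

Line 1: ['memory', 'banana', 'lion'] (min_width=18, slack=3)
Line 2: ['address', 'big', 'time'] (min_width=16, slack=5)
Line 3: ['water', 'forest'] (min_width=12, slack=9)
Line 4: ['everything', 'fox'] (min_width=14, slack=7)
Line 5: ['evening', 'elephant'] (min_width=16, slack=5)
Line 6: ['bridge', 'fish'] (min_width=11, slack=10)

Answer: | memory banana lion  |
|  address big time   |
|    water forest     |
|   everything fox    |
|  evening elephant   |
|     bridge fish     |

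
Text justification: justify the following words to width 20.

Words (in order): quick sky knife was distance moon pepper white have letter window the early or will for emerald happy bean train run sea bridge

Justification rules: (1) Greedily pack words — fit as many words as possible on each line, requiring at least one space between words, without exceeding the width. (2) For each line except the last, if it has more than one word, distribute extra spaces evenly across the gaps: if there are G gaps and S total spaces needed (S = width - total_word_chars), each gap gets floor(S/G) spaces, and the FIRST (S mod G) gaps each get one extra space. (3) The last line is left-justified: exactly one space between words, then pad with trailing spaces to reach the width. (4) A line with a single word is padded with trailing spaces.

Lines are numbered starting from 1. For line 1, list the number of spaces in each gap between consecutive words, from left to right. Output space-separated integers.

Line 1: ['quick', 'sky', 'knife', 'was'] (min_width=19, slack=1)
Line 2: ['distance', 'moon', 'pepper'] (min_width=20, slack=0)
Line 3: ['white', 'have', 'letter'] (min_width=17, slack=3)
Line 4: ['window', 'the', 'early', 'or'] (min_width=19, slack=1)
Line 5: ['will', 'for', 'emerald'] (min_width=16, slack=4)
Line 6: ['happy', 'bean', 'train', 'run'] (min_width=20, slack=0)
Line 7: ['sea', 'bridge'] (min_width=10, slack=10)

Answer: 2 1 1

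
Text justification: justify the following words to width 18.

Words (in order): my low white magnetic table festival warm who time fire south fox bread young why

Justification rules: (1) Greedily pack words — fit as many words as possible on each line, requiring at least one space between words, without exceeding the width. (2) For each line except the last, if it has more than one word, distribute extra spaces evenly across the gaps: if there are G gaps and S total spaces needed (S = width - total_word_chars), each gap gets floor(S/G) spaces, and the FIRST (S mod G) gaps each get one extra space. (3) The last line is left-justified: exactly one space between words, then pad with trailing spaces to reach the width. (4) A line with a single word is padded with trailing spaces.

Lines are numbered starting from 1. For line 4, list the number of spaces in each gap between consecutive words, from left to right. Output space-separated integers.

Answer: 3 2

Derivation:
Line 1: ['my', 'low', 'white'] (min_width=12, slack=6)
Line 2: ['magnetic', 'table'] (min_width=14, slack=4)
Line 3: ['festival', 'warm', 'who'] (min_width=17, slack=1)
Line 4: ['time', 'fire', 'south'] (min_width=15, slack=3)
Line 5: ['fox', 'bread', 'young'] (min_width=15, slack=3)
Line 6: ['why'] (min_width=3, slack=15)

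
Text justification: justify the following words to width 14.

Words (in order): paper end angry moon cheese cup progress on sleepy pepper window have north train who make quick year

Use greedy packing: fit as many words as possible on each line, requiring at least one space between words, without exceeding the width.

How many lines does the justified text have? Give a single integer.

Line 1: ['paper', 'end'] (min_width=9, slack=5)
Line 2: ['angry', 'moon'] (min_width=10, slack=4)
Line 3: ['cheese', 'cup'] (min_width=10, slack=4)
Line 4: ['progress', 'on'] (min_width=11, slack=3)
Line 5: ['sleepy', 'pepper'] (min_width=13, slack=1)
Line 6: ['window', 'have'] (min_width=11, slack=3)
Line 7: ['north', 'train'] (min_width=11, slack=3)
Line 8: ['who', 'make', 'quick'] (min_width=14, slack=0)
Line 9: ['year'] (min_width=4, slack=10)
Total lines: 9

Answer: 9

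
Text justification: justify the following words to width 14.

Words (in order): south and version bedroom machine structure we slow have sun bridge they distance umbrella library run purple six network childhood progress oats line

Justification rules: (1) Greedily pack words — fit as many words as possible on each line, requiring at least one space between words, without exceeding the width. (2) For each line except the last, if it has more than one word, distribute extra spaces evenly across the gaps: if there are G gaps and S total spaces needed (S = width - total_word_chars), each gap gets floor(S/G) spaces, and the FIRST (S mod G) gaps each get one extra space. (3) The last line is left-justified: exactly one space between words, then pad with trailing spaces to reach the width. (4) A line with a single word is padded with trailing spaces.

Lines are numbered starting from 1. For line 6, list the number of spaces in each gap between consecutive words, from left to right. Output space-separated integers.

Line 1: ['south', 'and'] (min_width=9, slack=5)
Line 2: ['version'] (min_width=7, slack=7)
Line 3: ['bedroom'] (min_width=7, slack=7)
Line 4: ['machine'] (min_width=7, slack=7)
Line 5: ['structure', 'we'] (min_width=12, slack=2)
Line 6: ['slow', 'have', 'sun'] (min_width=13, slack=1)
Line 7: ['bridge', 'they'] (min_width=11, slack=3)
Line 8: ['distance'] (min_width=8, slack=6)
Line 9: ['umbrella'] (min_width=8, slack=6)
Line 10: ['library', 'run'] (min_width=11, slack=3)
Line 11: ['purple', 'six'] (min_width=10, slack=4)
Line 12: ['network'] (min_width=7, slack=7)
Line 13: ['childhood'] (min_width=9, slack=5)
Line 14: ['progress', 'oats'] (min_width=13, slack=1)
Line 15: ['line'] (min_width=4, slack=10)

Answer: 2 1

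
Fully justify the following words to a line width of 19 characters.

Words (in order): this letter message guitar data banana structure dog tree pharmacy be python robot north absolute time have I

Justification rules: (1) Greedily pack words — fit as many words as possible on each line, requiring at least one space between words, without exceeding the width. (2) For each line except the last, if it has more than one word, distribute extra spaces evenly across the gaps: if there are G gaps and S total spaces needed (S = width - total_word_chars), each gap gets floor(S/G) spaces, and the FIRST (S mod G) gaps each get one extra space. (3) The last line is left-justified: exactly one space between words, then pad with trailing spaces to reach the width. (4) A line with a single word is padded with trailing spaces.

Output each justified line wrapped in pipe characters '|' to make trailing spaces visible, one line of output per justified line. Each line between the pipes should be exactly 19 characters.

Line 1: ['this', 'letter', 'message'] (min_width=19, slack=0)
Line 2: ['guitar', 'data', 'banana'] (min_width=18, slack=1)
Line 3: ['structure', 'dog', 'tree'] (min_width=18, slack=1)
Line 4: ['pharmacy', 'be', 'python'] (min_width=18, slack=1)
Line 5: ['robot', 'north'] (min_width=11, slack=8)
Line 6: ['absolute', 'time', 'have'] (min_width=18, slack=1)
Line 7: ['I'] (min_width=1, slack=18)

Answer: |this letter message|
|guitar  data banana|
|structure  dog tree|
|pharmacy  be python|
|robot         north|
|absolute  time have|
|I                  |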